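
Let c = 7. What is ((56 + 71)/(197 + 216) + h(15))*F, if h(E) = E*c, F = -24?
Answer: -1043808/413 ≈ -2527.4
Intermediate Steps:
h(E) = 7*E (h(E) = E*7 = 7*E)
((56 + 71)/(197 + 216) + h(15))*F = ((56 + 71)/(197 + 216) + 7*15)*(-24) = (127/413 + 105)*(-24) = (43492/413)*(-24) = -1043808/413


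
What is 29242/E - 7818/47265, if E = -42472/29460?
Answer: -1696569977329/83643295 ≈ -20283.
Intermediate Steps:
E = -10618/7365 (E = -42472*1/29460 = -10618/7365 ≈ -1.4417)
29242/E - 7818/47265 = 29242/(-10618/7365) - 7818/47265 = 29242*(-7365/10618) - 7818*1/47265 = -107683665/5309 - 2606/15755 = -1696569977329/83643295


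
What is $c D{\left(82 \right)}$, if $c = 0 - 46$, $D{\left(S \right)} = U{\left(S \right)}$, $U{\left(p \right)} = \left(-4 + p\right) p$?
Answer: $-294216$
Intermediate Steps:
$U{\left(p \right)} = p \left(-4 + p\right)$
$D{\left(S \right)} = S \left(-4 + S\right)$
$c = -46$
$c D{\left(82 \right)} = - 46 \cdot 82 \left(-4 + 82\right) = - 46 \cdot 82 \cdot 78 = \left(-46\right) 6396 = -294216$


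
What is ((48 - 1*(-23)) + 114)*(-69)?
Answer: -12765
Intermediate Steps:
((48 - 1*(-23)) + 114)*(-69) = ((48 + 23) + 114)*(-69) = (71 + 114)*(-69) = 185*(-69) = -12765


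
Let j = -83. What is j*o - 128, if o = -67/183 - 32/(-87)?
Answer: -226681/1769 ≈ -128.14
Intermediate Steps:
o = 3/1769 (o = -67*1/183 - 32*(-1/87) = -67/183 + 32/87 = 3/1769 ≈ 0.0016959)
j*o - 128 = -83*3/1769 - 128 = -249/1769 - 128 = -226681/1769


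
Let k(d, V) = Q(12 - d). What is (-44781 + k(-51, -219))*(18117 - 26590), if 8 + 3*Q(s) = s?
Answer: 1137822224/3 ≈ 3.7927e+8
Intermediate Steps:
Q(s) = -8/3 + s/3
k(d, V) = 4/3 - d/3 (k(d, V) = -8/3 + (12 - d)/3 = -8/3 + (4 - d/3) = 4/3 - d/3)
(-44781 + k(-51, -219))*(18117 - 26590) = (-44781 + (4/3 - ⅓*(-51)))*(18117 - 26590) = (-44781 + (4/3 + 17))*(-8473) = (-44781 + 55/3)*(-8473) = -134288/3*(-8473) = 1137822224/3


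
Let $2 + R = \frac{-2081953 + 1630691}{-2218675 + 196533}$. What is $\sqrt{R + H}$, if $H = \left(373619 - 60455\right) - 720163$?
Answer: $\frac{14 i \sqrt{2122767718986190}}{1011071} \approx 637.97 i$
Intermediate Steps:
$H = -406999$ ($H = 313164 - 720163 = -406999$)
$R = - \frac{1796511}{1011071}$ ($R = -2 + \frac{-2081953 + 1630691}{-2218675 + 196533} = -2 - \frac{451262}{-2022142} = -2 - - \frac{225631}{1011071} = -2 + \frac{225631}{1011071} = - \frac{1796511}{1011071} \approx -1.7768$)
$\sqrt{R + H} = \sqrt{- \frac{1796511}{1011071} - 406999} = \sqrt{- \frac{411506682440}{1011071}} = \frac{14 i \sqrt{2122767718986190}}{1011071}$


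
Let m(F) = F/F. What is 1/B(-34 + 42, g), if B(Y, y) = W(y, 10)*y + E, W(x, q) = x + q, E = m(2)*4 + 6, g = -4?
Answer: -1/14 ≈ -0.071429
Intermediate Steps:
m(F) = 1
E = 10 (E = 1*4 + 6 = 4 + 6 = 10)
W(x, q) = q + x
B(Y, y) = 10 + y*(10 + y) (B(Y, y) = (10 + y)*y + 10 = y*(10 + y) + 10 = 10 + y*(10 + y))
1/B(-34 + 42, g) = 1/(10 - 4*(10 - 4)) = 1/(10 - 4*6) = 1/(10 - 24) = 1/(-14) = -1/14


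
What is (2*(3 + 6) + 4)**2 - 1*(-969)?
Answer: 1453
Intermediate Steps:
(2*(3 + 6) + 4)**2 - 1*(-969) = (2*9 + 4)**2 + 969 = (18 + 4)**2 + 969 = 22**2 + 969 = 484 + 969 = 1453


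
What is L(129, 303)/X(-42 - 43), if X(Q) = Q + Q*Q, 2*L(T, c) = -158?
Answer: -79/7140 ≈ -0.011064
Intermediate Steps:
L(T, c) = -79 (L(T, c) = (½)*(-158) = -79)
X(Q) = Q + Q²
L(129, 303)/X(-42 - 43) = -79*1/((1 + (-42 - 43))*(-42 - 43)) = -79*(-1/(85*(1 - 85))) = -79/((-85*(-84))) = -79/7140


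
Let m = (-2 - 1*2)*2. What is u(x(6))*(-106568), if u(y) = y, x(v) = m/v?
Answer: 426272/3 ≈ 1.4209e+5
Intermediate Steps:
m = -8 (m = (-2 - 2)*2 = -4*2 = -8)
x(v) = -8/v
u(x(6))*(-106568) = -8/6*(-106568) = -8*⅙*(-106568) = -4/3*(-106568) = 426272/3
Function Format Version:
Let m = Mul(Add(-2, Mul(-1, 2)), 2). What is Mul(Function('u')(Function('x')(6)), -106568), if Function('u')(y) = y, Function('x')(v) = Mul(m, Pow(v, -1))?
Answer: Rational(426272, 3) ≈ 1.4209e+5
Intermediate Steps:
m = -8 (m = Mul(Add(-2, -2), 2) = Mul(-4, 2) = -8)
Function('x')(v) = Mul(-8, Pow(v, -1))
Mul(Function('u')(Function('x')(6)), -106568) = Mul(Mul(-8, Pow(6, -1)), -106568) = Mul(Mul(-8, Rational(1, 6)), -106568) = Mul(Rational(-4, 3), -106568) = Rational(426272, 3)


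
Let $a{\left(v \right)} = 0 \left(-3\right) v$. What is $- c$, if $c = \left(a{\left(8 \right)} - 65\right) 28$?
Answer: $1820$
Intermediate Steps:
$a{\left(v \right)} = 0$ ($a{\left(v \right)} = 0 v = 0$)
$c = -1820$ ($c = \left(0 - 65\right) 28 = \left(-65\right) 28 = -1820$)
$- c = \left(-1\right) \left(-1820\right) = 1820$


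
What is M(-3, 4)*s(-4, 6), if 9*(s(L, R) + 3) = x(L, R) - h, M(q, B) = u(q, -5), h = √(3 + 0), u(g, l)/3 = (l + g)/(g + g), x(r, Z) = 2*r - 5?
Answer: -160/9 - 4*√3/9 ≈ -18.548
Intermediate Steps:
x(r, Z) = -5 + 2*r
u(g, l) = 3*(g + l)/(2*g) (u(g, l) = 3*((l + g)/(g + g)) = 3*((g + l)/((2*g))) = 3*((g + l)*(1/(2*g))) = 3*((g + l)/(2*g)) = 3*(g + l)/(2*g))
h = √3 ≈ 1.7320
M(q, B) = 3*(-5 + q)/(2*q) (M(q, B) = 3*(q - 5)/(2*q) = 3*(-5 + q)/(2*q))
s(L, R) = -32/9 - √3/9 + 2*L/9 (s(L, R) = -3 + ((-5 + 2*L) - √3)/9 = -3 + (-5 - √3 + 2*L)/9 = -3 + (-5/9 - √3/9 + 2*L/9) = -32/9 - √3/9 + 2*L/9)
M(-3, 4)*s(-4, 6) = ((3/2)*(-5 - 3)/(-3))*(-32/9 - √3/9 + (2/9)*(-4)) = ((3/2)*(-⅓)*(-8))*(-32/9 - √3/9 - 8/9) = 4*(-40/9 - √3/9) = -160/9 - 4*√3/9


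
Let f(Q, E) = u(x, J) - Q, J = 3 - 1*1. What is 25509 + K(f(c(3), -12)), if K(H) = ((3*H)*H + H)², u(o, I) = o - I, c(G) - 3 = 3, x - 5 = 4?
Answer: 25525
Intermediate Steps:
x = 9 (x = 5 + 4 = 9)
J = 2 (J = 3 - 1 = 2)
c(G) = 6 (c(G) = 3 + 3 = 6)
f(Q, E) = 7 - Q (f(Q, E) = (9 - 1*2) - Q = (9 - 2) - Q = 7 - Q)
K(H) = (H + 3*H²)² (K(H) = (3*H² + H)² = (H + 3*H²)²)
25509 + K(f(c(3), -12)) = 25509 + (7 - 1*6)²*(1 + 3*(7 - 1*6))² = 25509 + (7 - 6)²*(1 + 3*(7 - 6))² = 25509 + 1²*(1 + 3*1)² = 25509 + 1*(1 + 3)² = 25509 + 1*4² = 25509 + 1*16 = 25509 + 16 = 25525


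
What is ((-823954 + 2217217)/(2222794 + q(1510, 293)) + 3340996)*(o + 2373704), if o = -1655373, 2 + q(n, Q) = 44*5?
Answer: 1778366212649908055/741004 ≈ 2.3999e+12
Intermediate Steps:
q(n, Q) = 218 (q(n, Q) = -2 + 44*5 = -2 + 220 = 218)
((-823954 + 2217217)/(2222794 + q(1510, 293)) + 3340996)*(o + 2373704) = ((-823954 + 2217217)/(2222794 + 218) + 3340996)*(-1655373 + 2373704) = (1393263/2223012 + 3340996)*718331 = (1393263*(1/2223012) + 3340996)*718331 = (464421/741004 + 3340996)*718331 = (2475691864405/741004)*718331 = 1778366212649908055/741004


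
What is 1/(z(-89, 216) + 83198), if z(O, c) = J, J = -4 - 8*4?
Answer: 1/83162 ≈ 1.2025e-5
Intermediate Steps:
J = -36 (J = -4 - 32 = -36)
z(O, c) = -36
1/(z(-89, 216) + 83198) = 1/(-36 + 83198) = 1/83162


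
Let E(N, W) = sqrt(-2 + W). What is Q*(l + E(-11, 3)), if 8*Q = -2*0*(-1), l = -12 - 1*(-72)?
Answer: 0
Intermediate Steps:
l = 60 (l = -12 + 72 = 60)
Q = 0 (Q = (-2*0*(-1))/8 = (0*(-1))/8 = (1/8)*0 = 0)
Q*(l + E(-11, 3)) = 0*(60 + sqrt(-2 + 3)) = 0*(60 + sqrt(1)) = 0*(60 + 1) = 0*61 = 0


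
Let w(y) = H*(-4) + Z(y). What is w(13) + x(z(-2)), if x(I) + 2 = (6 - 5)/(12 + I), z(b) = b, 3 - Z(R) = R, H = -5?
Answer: 81/10 ≈ 8.1000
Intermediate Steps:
Z(R) = 3 - R
x(I) = -2 + 1/(12 + I) (x(I) = -2 + (6 - 5)/(12 + I) = -2 + 1/(12 + I))
w(y) = 23 - y (w(y) = -5*(-4) + (3 - y) = 20 + (3 - y) = 23 - y)
w(13) + x(z(-2)) = (23 - 1*13) + (-23 - 2*(-2))/(12 - 2) = (23 - 13) + (-23 + 4)/10 = 10 + (1/10)*(-19) = 10 - 19/10 = 81/10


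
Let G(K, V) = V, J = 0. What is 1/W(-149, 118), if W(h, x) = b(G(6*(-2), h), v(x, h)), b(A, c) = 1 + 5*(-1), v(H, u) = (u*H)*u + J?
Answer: -1/4 ≈ -0.25000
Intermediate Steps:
v(H, u) = H*u**2 (v(H, u) = (u*H)*u + 0 = (H*u)*u + 0 = H*u**2 + 0 = H*u**2)
b(A, c) = -4 (b(A, c) = 1 - 5 = -4)
W(h, x) = -4
1/W(-149, 118) = 1/(-4) = -1/4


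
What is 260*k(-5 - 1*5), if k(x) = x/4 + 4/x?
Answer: -754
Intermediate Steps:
k(x) = 4/x + x/4 (k(x) = x*(¼) + 4/x = x/4 + 4/x = 4/x + x/4)
260*k(-5 - 1*5) = 260*(4/(-5 - 1*5) + (-5 - 1*5)/4) = 260*(4/(-5 - 5) + (-5 - 5)/4) = 260*(4/(-10) + (¼)*(-10)) = 260*(4*(-⅒) - 5/2) = 260*(-⅖ - 5/2) = 260*(-29/10) = -754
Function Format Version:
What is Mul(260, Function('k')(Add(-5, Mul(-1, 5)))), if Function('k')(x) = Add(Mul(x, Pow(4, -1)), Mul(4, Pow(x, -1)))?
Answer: -754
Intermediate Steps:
Function('k')(x) = Add(Mul(4, Pow(x, -1)), Mul(Rational(1, 4), x)) (Function('k')(x) = Add(Mul(x, Rational(1, 4)), Mul(4, Pow(x, -1))) = Add(Mul(Rational(1, 4), x), Mul(4, Pow(x, -1))) = Add(Mul(4, Pow(x, -1)), Mul(Rational(1, 4), x)))
Mul(260, Function('k')(Add(-5, Mul(-1, 5)))) = Mul(260, Add(Mul(4, Pow(Add(-5, Mul(-1, 5)), -1)), Mul(Rational(1, 4), Add(-5, Mul(-1, 5))))) = Mul(260, Add(Mul(4, Pow(Add(-5, -5), -1)), Mul(Rational(1, 4), Add(-5, -5)))) = Mul(260, Add(Mul(4, Pow(-10, -1)), Mul(Rational(1, 4), -10))) = Mul(260, Add(Mul(4, Rational(-1, 10)), Rational(-5, 2))) = Mul(260, Add(Rational(-2, 5), Rational(-5, 2))) = Mul(260, Rational(-29, 10)) = -754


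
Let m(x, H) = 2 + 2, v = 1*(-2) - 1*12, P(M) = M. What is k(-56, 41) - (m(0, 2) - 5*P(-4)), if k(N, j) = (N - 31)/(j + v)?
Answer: -245/9 ≈ -27.222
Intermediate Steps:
v = -14 (v = -2 - 12 = -14)
k(N, j) = (-31 + N)/(-14 + j) (k(N, j) = (N - 31)/(j - 14) = (-31 + N)/(-14 + j))
m(x, H) = 4
k(-56, 41) - (m(0, 2) - 5*P(-4)) = (-31 - 56)/(-14 + 41) - (4 - 5*(-4)) = -87/27 - (4 + 20) = (1/27)*(-87) - 1*24 = -29/9 - 24 = -245/9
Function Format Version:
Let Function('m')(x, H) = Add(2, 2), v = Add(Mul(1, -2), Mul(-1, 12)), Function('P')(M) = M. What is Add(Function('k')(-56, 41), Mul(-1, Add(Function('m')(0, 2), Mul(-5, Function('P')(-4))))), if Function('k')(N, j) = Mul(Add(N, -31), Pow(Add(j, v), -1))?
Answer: Rational(-245, 9) ≈ -27.222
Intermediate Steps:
v = -14 (v = Add(-2, -12) = -14)
Function('k')(N, j) = Mul(Pow(Add(-14, j), -1), Add(-31, N)) (Function('k')(N, j) = Mul(Add(N, -31), Pow(Add(j, -14), -1)) = Mul(Add(-31, N), Pow(Add(-14, j), -1)) = Mul(Pow(Add(-14, j), -1), Add(-31, N)))
Function('m')(x, H) = 4
Add(Function('k')(-56, 41), Mul(-1, Add(Function('m')(0, 2), Mul(-5, Function('P')(-4))))) = Add(Mul(Pow(Add(-14, 41), -1), Add(-31, -56)), Mul(-1, Add(4, Mul(-5, -4)))) = Add(Mul(Pow(27, -1), -87), Mul(-1, Add(4, 20))) = Add(Mul(Rational(1, 27), -87), Mul(-1, 24)) = Add(Rational(-29, 9), -24) = Rational(-245, 9)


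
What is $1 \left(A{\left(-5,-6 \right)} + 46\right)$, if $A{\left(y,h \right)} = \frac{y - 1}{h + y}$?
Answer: $\frac{512}{11} \approx 46.545$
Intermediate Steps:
$A{\left(y,h \right)} = \frac{-1 + y}{h + y}$
$1 \left(A{\left(-5,-6 \right)} + 46\right) = 1 \left(\frac{-1 - 5}{-6 - 5} + 46\right) = 1 \left(\frac{1}{-11} \left(-6\right) + 46\right) = 1 \left(\left(- \frac{1}{11}\right) \left(-6\right) + 46\right) = 1 \left(\frac{6}{11} + 46\right) = 1 \cdot \frac{512}{11} = \frac{512}{11}$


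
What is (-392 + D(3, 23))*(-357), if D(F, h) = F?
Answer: 138873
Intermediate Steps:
(-392 + D(3, 23))*(-357) = (-392 + 3)*(-357) = -389*(-357) = 138873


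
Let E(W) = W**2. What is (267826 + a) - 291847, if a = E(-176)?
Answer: 6955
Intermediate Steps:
a = 30976 (a = (-176)**2 = 30976)
(267826 + a) - 291847 = (267826 + 30976) - 291847 = 298802 - 291847 = 6955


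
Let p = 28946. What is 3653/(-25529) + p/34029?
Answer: 614654497/868726341 ≈ 0.70753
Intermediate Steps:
3653/(-25529) + p/34029 = 3653/(-25529) + 28946/34029 = 3653*(-1/25529) + 28946*(1/34029) = -3653/25529 + 28946/34029 = 614654497/868726341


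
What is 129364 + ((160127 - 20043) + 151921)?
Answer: 421369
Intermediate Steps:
129364 + ((160127 - 20043) + 151921) = 129364 + (140084 + 151921) = 129364 + 292005 = 421369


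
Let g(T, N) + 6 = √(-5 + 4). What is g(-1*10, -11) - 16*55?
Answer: -886 + I ≈ -886.0 + 1.0*I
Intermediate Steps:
g(T, N) = -6 + I (g(T, N) = -6 + √(-5 + 4) = -6 + √(-1) = -6 + I)
g(-1*10, -11) - 16*55 = (-6 + I) - 16*55 = (-6 + I) - 880 = -886 + I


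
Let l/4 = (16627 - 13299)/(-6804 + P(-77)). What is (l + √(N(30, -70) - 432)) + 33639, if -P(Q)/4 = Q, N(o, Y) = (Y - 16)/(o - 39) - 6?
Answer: 6828301/203 + 4*I*√241/3 ≈ 33637.0 + 20.699*I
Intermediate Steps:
N(o, Y) = -6 + (-16 + Y)/(-39 + o) (N(o, Y) = (-16 + Y)/(-39 + o) - 6 = -6 + (-16 + Y)/(-39 + o))
P(Q) = -4*Q
l = -416/203 (l = 4*((16627 - 13299)/(-6804 - 4*(-77))) = 4*(3328/(-6804 + 308)) = 4*(3328/(-6496)) = 4*(3328*(-1/6496)) = 4*(-104/203) = -416/203 ≈ -2.0493)
(l + √(N(30, -70) - 432)) + 33639 = (-416/203 + √((218 - 70 - 6*30)/(-39 + 30) - 432)) + 33639 = (-416/203 + √((218 - 70 - 180)/(-9) - 432)) + 33639 = (-416/203 + √(-⅑*(-32) - 432)) + 33639 = (-416/203 + √(32/9 - 432)) + 33639 = (-416/203 + √(-3856/9)) + 33639 = (-416/203 + 4*I*√241/3) + 33639 = 6828301/203 + 4*I*√241/3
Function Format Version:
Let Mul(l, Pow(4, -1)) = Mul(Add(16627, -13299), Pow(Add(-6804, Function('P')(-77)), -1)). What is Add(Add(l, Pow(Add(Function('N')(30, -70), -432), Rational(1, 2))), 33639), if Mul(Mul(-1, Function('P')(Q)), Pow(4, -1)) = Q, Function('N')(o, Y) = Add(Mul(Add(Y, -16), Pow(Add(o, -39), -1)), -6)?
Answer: Add(Rational(6828301, 203), Mul(Rational(4, 3), I, Pow(241, Rational(1, 2)))) ≈ Add(33637., Mul(20.699, I))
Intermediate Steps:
Function('N')(o, Y) = Add(-6, Mul(Pow(Add(-39, o), -1), Add(-16, Y))) (Function('N')(o, Y) = Add(Mul(Add(-16, Y), Pow(Add(-39, o), -1)), -6) = Add(Mul(Pow(Add(-39, o), -1), Add(-16, Y)), -6) = Add(-6, Mul(Pow(Add(-39, o), -1), Add(-16, Y))))
Function('P')(Q) = Mul(-4, Q)
l = Rational(-416, 203) (l = Mul(4, Mul(Add(16627, -13299), Pow(Add(-6804, Mul(-4, -77)), -1))) = Mul(4, Mul(3328, Pow(Add(-6804, 308), -1))) = Mul(4, Mul(3328, Pow(-6496, -1))) = Mul(4, Mul(3328, Rational(-1, 6496))) = Mul(4, Rational(-104, 203)) = Rational(-416, 203) ≈ -2.0493)
Add(Add(l, Pow(Add(Function('N')(30, -70), -432), Rational(1, 2))), 33639) = Add(Add(Rational(-416, 203), Pow(Add(Mul(Pow(Add(-39, 30), -1), Add(218, -70, Mul(-6, 30))), -432), Rational(1, 2))), 33639) = Add(Add(Rational(-416, 203), Pow(Add(Mul(Pow(-9, -1), Add(218, -70, -180)), -432), Rational(1, 2))), 33639) = Add(Add(Rational(-416, 203), Pow(Add(Mul(Rational(-1, 9), -32), -432), Rational(1, 2))), 33639) = Add(Add(Rational(-416, 203), Pow(Add(Rational(32, 9), -432), Rational(1, 2))), 33639) = Add(Add(Rational(-416, 203), Pow(Rational(-3856, 9), Rational(1, 2))), 33639) = Add(Add(Rational(-416, 203), Mul(Rational(4, 3), I, Pow(241, Rational(1, 2)))), 33639) = Add(Rational(6828301, 203), Mul(Rational(4, 3), I, Pow(241, Rational(1, 2))))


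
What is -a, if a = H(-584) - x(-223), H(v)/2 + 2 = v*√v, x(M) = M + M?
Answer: -442 + 2336*I*√146 ≈ -442.0 + 28226.0*I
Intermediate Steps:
x(M) = 2*M
H(v) = -4 + 2*v^(3/2) (H(v) = -4 + 2*(v*√v) = -4 + 2*v^(3/2))
a = 442 - 2336*I*√146 (a = (-4 + 2*(-584)^(3/2)) - 2*(-223) = (-4 + 2*(-1168*I*√146)) - 1*(-446) = (-4 - 2336*I*√146) + 446 = 442 - 2336*I*√146 ≈ 442.0 - 28226.0*I)
-a = -(442 - 2336*I*√146) = -442 + 2336*I*√146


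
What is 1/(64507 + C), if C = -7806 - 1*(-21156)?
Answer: 1/77857 ≈ 1.2844e-5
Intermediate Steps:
C = 13350 (C = -7806 + 21156 = 13350)
1/(64507 + C) = 1/(64507 + 13350) = 1/77857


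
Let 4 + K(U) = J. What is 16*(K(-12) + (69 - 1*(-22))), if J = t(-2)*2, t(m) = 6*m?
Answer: 1008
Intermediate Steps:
J = -24 (J = (6*(-2))*2 = -12*2 = -24)
K(U) = -28 (K(U) = -4 - 24 = -28)
16*(K(-12) + (69 - 1*(-22))) = 16*(-28 + (69 - 1*(-22))) = 16*(-28 + (69 + 22)) = 16*(-28 + 91) = 16*63 = 1008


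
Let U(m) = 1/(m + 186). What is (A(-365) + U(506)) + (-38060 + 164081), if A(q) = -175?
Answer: 87085433/692 ≈ 1.2585e+5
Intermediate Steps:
U(m) = 1/(186 + m)
(A(-365) + U(506)) + (-38060 + 164081) = (-175 + 1/(186 + 506)) + (-38060 + 164081) = (-175 + 1/692) + 126021 = -121099/692 + 126021 = 87085433/692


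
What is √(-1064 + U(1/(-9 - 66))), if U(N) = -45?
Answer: I*√1109 ≈ 33.302*I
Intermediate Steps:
√(-1064 + U(1/(-9 - 66))) = √(-1064 - 45) = √(-1109) = I*√1109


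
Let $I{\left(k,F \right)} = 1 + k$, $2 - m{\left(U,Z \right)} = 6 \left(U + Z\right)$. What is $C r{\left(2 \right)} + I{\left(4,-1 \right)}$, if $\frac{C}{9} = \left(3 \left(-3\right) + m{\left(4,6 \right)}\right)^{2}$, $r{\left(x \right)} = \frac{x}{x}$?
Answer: $40406$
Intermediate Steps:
$m{\left(U,Z \right)} = 2 - 6 U - 6 Z$ ($m{\left(U,Z \right)} = 2 - 6 \left(U + Z\right) = 2 - \left(6 U + 6 Z\right) = 2 - 6 U - 6 Z$)
$r{\left(x \right)} = 1$
$C = 40401$ ($C = 9 \left(3 \left(-3\right) - 58\right)^{2} = 9 \left(-9 - 58\right)^{2} = 9 \left(-67\right)^{2} = 9 \cdot 4489 = 40401$)
$C r{\left(2 \right)} + I{\left(4,-1 \right)} = 40401 \cdot 1 + \left(1 + 4\right) = 40401 + 5 = 40406$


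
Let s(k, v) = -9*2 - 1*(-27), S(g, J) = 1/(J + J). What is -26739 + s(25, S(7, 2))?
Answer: -26730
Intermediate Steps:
S(g, J) = 1/(2*J)
s(k, v) = 9 (s(k, v) = -18 + 27 = 9)
-26739 + s(25, S(7, 2)) = -26739 + 9 = -26730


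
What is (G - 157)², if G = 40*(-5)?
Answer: 127449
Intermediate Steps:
G = -200
(G - 157)² = (-200 - 157)² = (-357)² = 127449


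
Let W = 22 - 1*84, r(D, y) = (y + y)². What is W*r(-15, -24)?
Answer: -142848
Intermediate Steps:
r(D, y) = 4*y² (r(D, y) = (2*y)² = 4*y²)
W = -62 (W = 22 - 84 = -62)
W*r(-15, -24) = -248*(-24)² = -248*576 = -62*2304 = -142848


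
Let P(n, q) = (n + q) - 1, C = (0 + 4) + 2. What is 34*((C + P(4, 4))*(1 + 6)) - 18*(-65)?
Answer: 4264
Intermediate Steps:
C = 6 (C = 4 + 2 = 6)
P(n, q) = -1 + n + q
34*((C + P(4, 4))*(1 + 6)) - 18*(-65) = 34*((6 + (-1 + 4 + 4))*(1 + 6)) - 18*(-65) = 34*((6 + 7)*7) + 1170 = 34*(13*7) + 1170 = 34*91 + 1170 = 3094 + 1170 = 4264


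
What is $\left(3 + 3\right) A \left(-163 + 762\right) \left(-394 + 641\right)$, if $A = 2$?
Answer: $1775436$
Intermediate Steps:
$\left(3 + 3\right) A \left(-163 + 762\right) \left(-394 + 641\right) = \left(3 + 3\right) 2 \left(-163 + 762\right) \left(-394 + 641\right) = 6 \cdot 2 \cdot 599 \cdot 247 = 12 \cdot 147953 = 1775436$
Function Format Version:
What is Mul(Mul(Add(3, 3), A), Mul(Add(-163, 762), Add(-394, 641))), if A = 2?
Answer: 1775436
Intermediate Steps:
Mul(Mul(Add(3, 3), A), Mul(Add(-163, 762), Add(-394, 641))) = Mul(Mul(Add(3, 3), 2), Mul(Add(-163, 762), Add(-394, 641))) = Mul(Mul(6, 2), Mul(599, 247)) = Mul(12, 147953) = 1775436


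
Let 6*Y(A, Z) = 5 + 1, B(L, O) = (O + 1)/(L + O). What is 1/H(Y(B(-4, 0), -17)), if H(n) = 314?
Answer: 1/314 ≈ 0.0031847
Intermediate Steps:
B(L, O) = (1 + O)/(L + O)
Y(A, Z) = 1 (Y(A, Z) = (5 + 1)/6 = (1/6)*6 = 1)
1/H(Y(B(-4, 0), -17)) = 1/314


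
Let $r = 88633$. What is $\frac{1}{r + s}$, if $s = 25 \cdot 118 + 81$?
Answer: $\frac{1}{91664} \approx 1.0909 \cdot 10^{-5}$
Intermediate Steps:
$s = 3031$ ($s = 2950 + 81 = 3031$)
$\frac{1}{r + s} = \frac{1}{88633 + 3031} = \frac{1}{91664}$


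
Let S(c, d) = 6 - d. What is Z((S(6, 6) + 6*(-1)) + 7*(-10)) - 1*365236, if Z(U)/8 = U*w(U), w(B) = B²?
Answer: -3877044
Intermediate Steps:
Z(U) = 8*U³ (Z(U) = 8*(U*U²) = 8*U³)
Z((S(6, 6) + 6*(-1)) + 7*(-10)) - 1*365236 = 8*(((6 - 1*6) + 6*(-1)) + 7*(-10))³ - 1*365236 = 8*(((6 - 6) - 6) - 70)³ - 365236 = 8*((0 - 6) - 70)³ - 365236 = 8*(-6 - 70)³ - 365236 = 8*(-76)³ - 365236 = 8*(-438976) - 365236 = -3511808 - 365236 = -3877044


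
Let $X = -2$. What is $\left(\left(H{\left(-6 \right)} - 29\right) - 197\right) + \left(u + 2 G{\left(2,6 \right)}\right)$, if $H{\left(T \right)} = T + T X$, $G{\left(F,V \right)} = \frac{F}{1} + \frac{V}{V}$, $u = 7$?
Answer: $-207$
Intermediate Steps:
$G{\left(F,V \right)} = 1 + F$ ($G{\left(F,V \right)} = F 1 + 1 = F + 1 = 1 + F$)
$H{\left(T \right)} = - T$ ($H{\left(T \right)} = T + T \left(-2\right) = T - 2 T = - T$)
$\left(\left(H{\left(-6 \right)} - 29\right) - 197\right) + \left(u + 2 G{\left(2,6 \right)}\right) = \left(\left(\left(-1\right) \left(-6\right) - 29\right) - 197\right) + \left(7 + 2 \left(1 + 2\right)\right) = \left(\left(6 - 29\right) - 197\right) + \left(7 + 2 \cdot 3\right) = \left(-23 - 197\right) + \left(7 + 6\right) = -220 + 13 = -207$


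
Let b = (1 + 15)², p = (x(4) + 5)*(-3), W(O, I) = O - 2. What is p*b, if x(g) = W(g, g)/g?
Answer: -4224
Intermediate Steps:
W(O, I) = -2 + O
x(g) = (-2 + g)/g
p = -33/2 (p = ((-2 + 4)/4 + 5)*(-3) = ((¼)*2 + 5)*(-3) = (½ + 5)*(-3) = (11/2)*(-3) = -33/2 ≈ -16.500)
b = 256 (b = 16² = 256)
p*b = -33/2*256 = -4224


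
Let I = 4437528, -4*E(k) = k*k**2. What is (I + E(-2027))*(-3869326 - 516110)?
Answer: -9150369864942405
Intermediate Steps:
E(k) = -k**3/4 (E(k) = -k*k**2/4 = -k**3/4)
(I + E(-2027))*(-3869326 - 516110) = (4437528 - 1/4*(-2027)**3)*(-3869326 - 516110) = (4437528 - 1/4*(-8328393683))*(-4385436) = (4437528 + 8328393683/4)*(-4385436) = (8346143795/4)*(-4385436) = -9150369864942405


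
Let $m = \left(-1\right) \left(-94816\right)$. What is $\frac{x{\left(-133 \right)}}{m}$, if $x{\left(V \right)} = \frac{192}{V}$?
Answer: $- \frac{6}{394079} \approx -1.5225 \cdot 10^{-5}$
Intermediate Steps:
$m = 94816$
$\frac{x{\left(-133 \right)}}{m} = \frac{192 \frac{1}{-133}}{94816} = 192 \left(- \frac{1}{133}\right) \frac{1}{94816} = \left(- \frac{192}{133}\right) \frac{1}{94816} = - \frac{6}{394079}$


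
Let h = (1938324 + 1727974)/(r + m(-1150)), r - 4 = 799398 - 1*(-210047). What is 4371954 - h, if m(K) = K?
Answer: 4408233179948/1008299 ≈ 4.3720e+6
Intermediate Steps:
r = 1009449 (r = 4 + (799398 - 1*(-210047)) = 4 + (799398 + 210047) = 4 + 1009445 = 1009449)
h = 3666298/1008299 (h = (1938324 + 1727974)/(1009449 - 1150) = 3666298/1008299 ≈ 3.6361)
4371954 - h = 4371954 - 1*3666298/1008299 = 4371954 - 3666298/1008299 = 4408233179948/1008299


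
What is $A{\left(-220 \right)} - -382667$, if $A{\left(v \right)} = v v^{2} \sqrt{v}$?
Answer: $382667 - 21296000 i \sqrt{55} \approx 3.8267 \cdot 10^{5} - 1.5794 \cdot 10^{8} i$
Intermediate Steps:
$A{\left(v \right)} = v^{\frac{7}{2}}$ ($A{\left(v \right)} = v^{3} \sqrt{v} = v^{\frac{7}{2}}$)
$A{\left(-220 \right)} - -382667 = \left(-220\right)^{\frac{7}{2}} - -382667 = - 21296000 i \sqrt{55} + 382667 = 382667 - 21296000 i \sqrt{55}$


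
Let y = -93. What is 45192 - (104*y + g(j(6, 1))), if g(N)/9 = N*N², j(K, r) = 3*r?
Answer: 54621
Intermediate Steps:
g(N) = 9*N³ (g(N) = 9*(N*N²) = 9*N³)
45192 - (104*y + g(j(6, 1))) = 45192 - (104*(-93) + 9*(3*1)³) = 45192 - (-9672 + 9*3³) = 45192 - (-9672 + 9*27) = 45192 - (-9672 + 243) = 45192 - 1*(-9429) = 45192 + 9429 = 54621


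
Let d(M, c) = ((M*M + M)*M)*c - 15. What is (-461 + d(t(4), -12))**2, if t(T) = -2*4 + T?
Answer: 10000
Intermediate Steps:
t(T) = -8 + T
d(M, c) = -15 + M*c*(M + M**2) (d(M, c) = ((M**2 + M)*M)*c - 15 = ((M + M**2)*M)*c - 15 = (M*(M + M**2))*c - 15 = M*c*(M + M**2) - 15 = -15 + M*c*(M + M**2))
(-461 + d(t(4), -12))**2 = (-461 + (-15 - 12*(-8 + 4)**2 - 12*(-8 + 4)**3))**2 = (-461 + (-15 - 12*(-4)**2 - 12*(-4)**3))**2 = (-461 + (-15 - 12*16 - 12*(-64)))**2 = (-461 + (-15 - 192 + 768))**2 = (-461 + 561)**2 = 100**2 = 10000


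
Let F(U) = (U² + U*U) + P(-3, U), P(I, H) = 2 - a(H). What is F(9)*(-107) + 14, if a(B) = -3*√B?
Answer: -18497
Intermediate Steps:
P(I, H) = 2 + 3*√H (P(I, H) = 2 - (-3)*√H = 2 + 3*√H)
F(U) = 2 + 2*U² + 3*√U (F(U) = (U² + U*U) + (2 + 3*√U) = (U² + U²) + (2 + 3*√U) = 2*U² + (2 + 3*√U) = 2 + 2*U² + 3*√U)
F(9)*(-107) + 14 = (2 + 2*9² + 3*√9)*(-107) + 14 = (2 + 2*81 + 3*3)*(-107) + 14 = (2 + 162 + 9)*(-107) + 14 = 173*(-107) + 14 = -18511 + 14 = -18497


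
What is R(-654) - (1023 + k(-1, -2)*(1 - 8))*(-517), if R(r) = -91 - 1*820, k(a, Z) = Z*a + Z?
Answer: 527980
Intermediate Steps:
k(a, Z) = Z + Z*a
R(r) = -911 (R(r) = -91 - 820 = -911)
R(-654) - (1023 + k(-1, -2)*(1 - 8))*(-517) = -911 - (1023 + (-2*(1 - 1))*(1 - 8))*(-517) = -911 - (1023 - 2*0*(-7))*(-517) = -911 - (1023 + 0*(-7))*(-517) = -911 - (1023 + 0)*(-517) = -911 - 1023*(-517) = -911 - 1*(-528891) = -911 + 528891 = 527980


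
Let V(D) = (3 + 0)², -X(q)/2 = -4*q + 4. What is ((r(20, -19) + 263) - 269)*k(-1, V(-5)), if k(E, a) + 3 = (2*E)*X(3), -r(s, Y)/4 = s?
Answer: 3010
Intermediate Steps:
X(q) = -8 + 8*q (X(q) = -2*(-4*q + 4) = -2*(4 - 4*q) = -8 + 8*q)
V(D) = 9 (V(D) = 3² = 9)
r(s, Y) = -4*s
k(E, a) = -3 + 32*E (k(E, a) = -3 + (2*E)*(-8 + 8*3) = -3 + (2*E)*(-8 + 24) = -3 + (2*E)*16 = -3 + 32*E)
((r(20, -19) + 263) - 269)*k(-1, V(-5)) = ((-4*20 + 263) - 269)*(-3 + 32*(-1)) = ((-80 + 263) - 269)*(-3 - 32) = (183 - 269)*(-35) = -86*(-35) = 3010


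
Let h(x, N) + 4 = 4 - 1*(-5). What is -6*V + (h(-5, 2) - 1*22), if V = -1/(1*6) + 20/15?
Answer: -24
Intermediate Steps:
h(x, N) = 5 (h(x, N) = -4 + (4 - 1*(-5)) = -4 + (4 + 5) = -4 + 9 = 5)
V = 7/6 (V = -1/6 + 20*(1/15) = -1*⅙ + 4/3 = -⅙ + 4/3 = 7/6 ≈ 1.1667)
-6*V + (h(-5, 2) - 1*22) = -6*7/6 + (5 - 1*22) = -7 + (5 - 22) = -7 - 17 = -24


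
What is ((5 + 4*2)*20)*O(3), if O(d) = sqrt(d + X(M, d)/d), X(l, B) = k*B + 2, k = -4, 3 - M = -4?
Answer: 260*I*sqrt(3)/3 ≈ 150.11*I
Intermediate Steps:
M = 7 (M = 3 - 1*(-4) = 3 + 4 = 7)
X(l, B) = 2 - 4*B (X(l, B) = -4*B + 2 = 2 - 4*B)
O(d) = sqrt(d + (2 - 4*d)/d)
((5 + 4*2)*20)*O(3) = ((5 + 4*2)*20)*sqrt(-4 + 3 + 2/3) = ((5 + 8)*20)*sqrt(-4 + 3 + 2*(1/3)) = (13*20)*sqrt(-4 + 3 + 2/3) = 260*sqrt(-1/3) = 260*(I*sqrt(3)/3) = 260*I*sqrt(3)/3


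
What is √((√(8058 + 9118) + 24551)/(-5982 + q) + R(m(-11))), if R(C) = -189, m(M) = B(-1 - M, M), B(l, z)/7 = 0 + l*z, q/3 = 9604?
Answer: √(-97947982770 + 45660*√4294)/22830 ≈ 13.708*I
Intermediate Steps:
q = 28812 (q = 3*9604 = 28812)
B(l, z) = 7*l*z (B(l, z) = 7*(0 + l*z) = 7*(l*z) = 7*l*z)
m(M) = 7*M*(-1 - M) (m(M) = 7*(-1 - M)*M = 7*M*(-1 - M))
√((√(8058 + 9118) + 24551)/(-5982 + q) + R(m(-11))) = √((√(8058 + 9118) + 24551)/(-5982 + 28812) - 189) = √((√17176 + 24551)/22830 - 189) = √((2*√4294 + 24551)*(1/22830) - 189) = √((24551 + 2*√4294)*(1/22830) - 189) = √((24551/22830 + √4294/11415) - 189) = √(-4290319/22830 + √4294/11415)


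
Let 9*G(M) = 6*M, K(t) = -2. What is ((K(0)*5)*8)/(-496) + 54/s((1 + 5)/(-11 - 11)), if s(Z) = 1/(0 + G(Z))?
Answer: -3293/341 ≈ -9.6569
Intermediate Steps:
G(M) = 2*M/3 (G(M) = (6*M)/9 = 2*M/3)
s(Z) = 3/(2*Z) (s(Z) = 1/(0 + 2*Z/3) = 1/(2*Z/3) = 3/(2*Z))
((K(0)*5)*8)/(-496) + 54/s((1 + 5)/(-11 - 11)) = (-2*5*8)/(-496) + 54/((3/(2*(((1 + 5)/(-11 - 11)))))) = -10*8*(-1/496) + 54/((3/(2*((6/(-22)))))) = -80*(-1/496) + 54/((3/(2*((6*(-1/22)))))) = 5/31 + 54/((3/(2*(-3/11)))) = 5/31 + 54/(((3/2)*(-11/3))) = 5/31 + 54/(-11/2) = 5/31 + 54*(-2/11) = 5/31 - 108/11 = -3293/341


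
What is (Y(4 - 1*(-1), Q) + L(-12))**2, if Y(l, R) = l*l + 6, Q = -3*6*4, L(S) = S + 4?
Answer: 529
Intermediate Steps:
L(S) = 4 + S
Q = -72 (Q = -18*4 = -72)
Y(l, R) = 6 + l**2 (Y(l, R) = l**2 + 6 = 6 + l**2)
(Y(4 - 1*(-1), Q) + L(-12))**2 = ((6 + (4 - 1*(-1))**2) + (4 - 12))**2 = ((6 + (4 + 1)**2) - 8)**2 = ((6 + 5**2) - 8)**2 = ((6 + 25) - 8)**2 = (31 - 8)**2 = 23**2 = 529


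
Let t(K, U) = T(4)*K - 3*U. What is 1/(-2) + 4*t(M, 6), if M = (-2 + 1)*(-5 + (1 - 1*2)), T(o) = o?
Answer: 47/2 ≈ 23.500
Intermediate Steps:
M = 6 (M = -(-5 + (1 - 2)) = -(-5 - 1) = -1*(-6) = 6)
t(K, U) = -3*U + 4*K (t(K, U) = 4*K - 3*U = -3*U + 4*K)
1/(-2) + 4*t(M, 6) = 1/(-2) + 4*(-3*6 + 4*6) = -½ + 4*(-18 + 24) = -½ + 4*6 = -½ + 24 = 47/2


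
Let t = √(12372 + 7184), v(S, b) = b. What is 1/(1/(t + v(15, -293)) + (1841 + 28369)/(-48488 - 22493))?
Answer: -143630689702703/61763534525521 + 10076604722*√4889/61763534525521 ≈ -2.3141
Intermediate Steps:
t = 2*√4889 (t = √19556 = 2*√4889 ≈ 139.84)
1/(1/(t + v(15, -293)) + (1841 + 28369)/(-48488 - 22493)) = 1/(1/(2*√4889 - 293) + (1841 + 28369)/(-48488 - 22493)) = 1/(1/(-293 + 2*√4889) + 30210/(-70981)) = 1/(1/(-293 + 2*√4889) + 30210*(-1/70981)) = 1/(1/(-293 + 2*√4889) - 30210/70981) = 1/(-30210/70981 + 1/(-293 + 2*√4889))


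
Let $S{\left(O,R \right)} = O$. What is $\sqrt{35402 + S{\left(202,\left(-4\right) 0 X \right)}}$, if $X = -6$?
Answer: $6 \sqrt{989} \approx 188.69$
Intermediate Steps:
$\sqrt{35402 + S{\left(202,\left(-4\right) 0 X \right)}} = \sqrt{35402 + 202} = \sqrt{35604} = 6 \sqrt{989}$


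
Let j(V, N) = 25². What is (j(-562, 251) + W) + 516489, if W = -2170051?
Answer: -1652937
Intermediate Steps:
j(V, N) = 625
(j(-562, 251) + W) + 516489 = (625 - 2170051) + 516489 = -2169426 + 516489 = -1652937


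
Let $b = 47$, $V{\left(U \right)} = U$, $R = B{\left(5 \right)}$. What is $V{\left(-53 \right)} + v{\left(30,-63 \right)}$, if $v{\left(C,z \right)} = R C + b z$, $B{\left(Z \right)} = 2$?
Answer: $-2954$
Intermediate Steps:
$R = 2$
$v{\left(C,z \right)} = 2 C + 47 z$
$V{\left(-53 \right)} + v{\left(30,-63 \right)} = -53 + \left(2 \cdot 30 + 47 \left(-63\right)\right) = -53 + \left(60 - 2961\right) = -53 - 2901 = -2954$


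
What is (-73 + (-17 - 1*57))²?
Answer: 21609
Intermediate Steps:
(-73 + (-17 - 1*57))² = (-73 + (-17 - 57))² = (-73 - 74)² = (-147)² = 21609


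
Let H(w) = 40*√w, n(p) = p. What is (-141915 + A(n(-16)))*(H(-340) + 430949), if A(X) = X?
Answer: -61165022519 - 11354480*I*√85 ≈ -6.1165e+10 - 1.0468e+8*I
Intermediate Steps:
(-141915 + A(n(-16)))*(H(-340) + 430949) = (-141915 - 16)*(40*√(-340) + 430949) = -141931*(40*(2*I*√85) + 430949) = -141931*(80*I*√85 + 430949) = -141931*(430949 + 80*I*√85) = -61165022519 - 11354480*I*√85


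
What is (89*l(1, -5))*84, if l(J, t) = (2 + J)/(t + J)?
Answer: -5607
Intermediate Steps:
l(J, t) = (2 + J)/(J + t)
(89*l(1, -5))*84 = (89*((2 + 1)/(1 - 5)))*84 = (89*(3/(-4)))*84 = (89*(-1/4*3))*84 = (89*(-3/4))*84 = -267/4*84 = -5607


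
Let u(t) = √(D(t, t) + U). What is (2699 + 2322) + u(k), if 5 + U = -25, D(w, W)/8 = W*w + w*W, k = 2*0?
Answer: 5021 + I*√30 ≈ 5021.0 + 5.4772*I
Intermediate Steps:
k = 0
D(w, W) = 16*W*w (D(w, W) = 8*(W*w + w*W) = 8*(W*w + W*w) = 8*(2*W*w) = 16*W*w)
U = -30 (U = -5 - 25 = -30)
u(t) = √(-30 + 16*t²) (u(t) = √(16*t*t - 30) = √(16*t² - 30) = √(-30 + 16*t²))
(2699 + 2322) + u(k) = (2699 + 2322) + √(-30 + 16*0²) = 5021 + √(-30 + 16*0) = 5021 + √(-30 + 0) = 5021 + √(-30) = 5021 + I*√30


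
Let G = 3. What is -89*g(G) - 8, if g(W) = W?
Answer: -275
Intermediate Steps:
-89*g(G) - 8 = -89*3 - 8 = -267 - 8 = -275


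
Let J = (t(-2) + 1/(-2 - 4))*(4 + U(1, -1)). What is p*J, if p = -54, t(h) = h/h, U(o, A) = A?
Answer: -135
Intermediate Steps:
t(h) = 1
J = 5/2 (J = (1 + 1/(-2 - 4))*(4 - 1) = (1 + 1/(-6))*3 = (1 - ⅙)*3 = (⅚)*3 = 5/2 ≈ 2.5000)
p*J = -54*5/2 = -135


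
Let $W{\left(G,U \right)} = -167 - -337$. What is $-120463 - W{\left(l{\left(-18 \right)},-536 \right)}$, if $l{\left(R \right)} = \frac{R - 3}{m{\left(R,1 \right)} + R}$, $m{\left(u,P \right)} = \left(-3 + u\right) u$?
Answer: $-120633$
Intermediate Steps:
$m{\left(u,P \right)} = u \left(-3 + u\right)$
$l{\left(R \right)} = \frac{-3 + R}{R + R \left(-3 + R\right)}$ ($l{\left(R \right)} = \frac{R - 3}{R \left(-3 + R\right) + R} = \frac{-3 + R}{R + R \left(-3 + R\right)}$)
$W{\left(G,U \right)} = 170$ ($W{\left(G,U \right)} = -167 + 337 = 170$)
$-120463 - W{\left(l{\left(-18 \right)},-536 \right)} = -120463 - 170 = -120633$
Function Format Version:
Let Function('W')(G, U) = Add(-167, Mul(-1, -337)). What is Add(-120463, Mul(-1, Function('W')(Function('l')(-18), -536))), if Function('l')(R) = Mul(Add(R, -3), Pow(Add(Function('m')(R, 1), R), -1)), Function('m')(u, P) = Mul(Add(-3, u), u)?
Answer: -120633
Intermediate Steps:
Function('m')(u, P) = Mul(u, Add(-3, u))
Function('l')(R) = Mul(Pow(Add(R, Mul(R, Add(-3, R))), -1), Add(-3, R)) (Function('l')(R) = Mul(Add(R, -3), Pow(Add(Mul(R, Add(-3, R)), R), -1)) = Mul(Add(-3, R), Pow(Add(R, Mul(R, Add(-3, R))), -1)) = Mul(Pow(Add(R, Mul(R, Add(-3, R))), -1), Add(-3, R)))
Function('W')(G, U) = 170 (Function('W')(G, U) = Add(-167, 337) = 170)
Add(-120463, Mul(-1, Function('W')(Function('l')(-18), -536))) = Add(-120463, Mul(-1, 170)) = Add(-120463, -170) = -120633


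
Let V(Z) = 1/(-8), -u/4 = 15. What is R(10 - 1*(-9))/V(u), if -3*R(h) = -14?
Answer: -112/3 ≈ -37.333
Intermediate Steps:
R(h) = 14/3 (R(h) = -⅓*(-14) = 14/3)
u = -60 (u = -4*15 = -60)
V(Z) = -⅛
R(10 - 1*(-9))/V(u) = 14/(3*(-⅛)) = (14/3)*(-8) = -112/3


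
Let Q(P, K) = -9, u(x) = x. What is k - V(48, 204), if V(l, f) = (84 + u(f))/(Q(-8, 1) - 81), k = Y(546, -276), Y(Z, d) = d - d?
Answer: 16/5 ≈ 3.2000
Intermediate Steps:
Y(Z, d) = 0
k = 0
V(l, f) = -14/15 - f/90 (V(l, f) = (84 + f)/(-9 - 81) = (84 + f)/(-90) = (84 + f)*(-1/90) = -14/15 - f/90)
k - V(48, 204) = 0 - (-14/15 - 1/90*204) = 0 - (-14/15 - 34/15) = 0 - 1*(-16/5) = 0 + 16/5 = 16/5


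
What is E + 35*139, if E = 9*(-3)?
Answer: 4838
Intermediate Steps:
E = -27
E + 35*139 = -27 + 35*139 = -27 + 4865 = 4838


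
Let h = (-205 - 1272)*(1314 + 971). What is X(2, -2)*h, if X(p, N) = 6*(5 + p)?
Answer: -141747690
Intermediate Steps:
X(p, N) = 30 + 6*p
h = -3374945 (h = -1477*2285 = -3374945)
X(2, -2)*h = (30 + 6*2)*(-3374945) = (30 + 12)*(-3374945) = 42*(-3374945) = -141747690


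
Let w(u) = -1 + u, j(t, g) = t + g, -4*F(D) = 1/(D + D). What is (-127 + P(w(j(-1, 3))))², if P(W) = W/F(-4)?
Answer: 9025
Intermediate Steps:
F(D) = -1/(8*D) (F(D) = -1/(4*(D + D)) = -1/(2*D)/4 = -1/(8*D))
j(t, g) = g + t
P(W) = 32*W (P(W) = W/((-⅛/(-4))) = W/((-⅛*(-¼))) = W/(1/32) = W*32 = 32*W)
(-127 + P(w(j(-1, 3))))² = (-127 + 32*(-1 + (3 - 1)))² = (-127 + 32*(-1 + 2))² = (-127 + 32*1)² = (-127 + 32)² = (-95)² = 9025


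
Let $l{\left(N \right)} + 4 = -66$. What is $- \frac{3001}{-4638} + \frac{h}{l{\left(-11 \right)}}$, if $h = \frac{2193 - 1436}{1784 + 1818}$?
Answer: $\frac{376580587}{584712660} \approx 0.64404$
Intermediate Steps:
$l{\left(N \right)} = -70$ ($l{\left(N \right)} = -4 - 66 = -70$)
$h = \frac{757}{3602} \approx 0.21016$
$- \frac{3001}{-4638} + \frac{h}{l{\left(-11 \right)}} = - \frac{3001}{-4638} + \frac{757}{3602 \left(-70\right)} = \left(-3001\right) \left(- \frac{1}{4638}\right) + \frac{757}{3602} \left(- \frac{1}{70}\right) = \frac{3001}{4638} - \frac{757}{252140} = \frac{376580587}{584712660}$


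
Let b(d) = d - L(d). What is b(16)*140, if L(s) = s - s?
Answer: 2240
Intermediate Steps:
L(s) = 0
b(d) = d (b(d) = d - 1*0 = d + 0 = d)
b(16)*140 = 16*140 = 2240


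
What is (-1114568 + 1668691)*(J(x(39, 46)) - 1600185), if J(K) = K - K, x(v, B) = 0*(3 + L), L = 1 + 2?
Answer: -886699312755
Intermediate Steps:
L = 3
x(v, B) = 0 (x(v, B) = 0*(3 + 3) = 0*6 = 0)
J(K) = 0
(-1114568 + 1668691)*(J(x(39, 46)) - 1600185) = (-1114568 + 1668691)*(0 - 1600185) = 554123*(-1600185) = -886699312755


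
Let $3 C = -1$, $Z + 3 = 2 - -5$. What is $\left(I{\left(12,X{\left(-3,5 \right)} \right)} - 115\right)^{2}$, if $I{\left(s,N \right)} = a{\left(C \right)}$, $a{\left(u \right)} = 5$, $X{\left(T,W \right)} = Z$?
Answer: $12100$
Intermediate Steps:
$Z = 4$ ($Z = -3 + \left(2 - -5\right) = -3 + \left(2 + 5\right) = -3 + 7 = 4$)
$X{\left(T,W \right)} = 4$
$C = - \frac{1}{3}$ ($C = \frac{1}{3} \left(-1\right) = - \frac{1}{3} \approx -0.33333$)
$I{\left(s,N \right)} = 5$
$\left(I{\left(12,X{\left(-3,5 \right)} \right)} - 115\right)^{2} = \left(5 - 115\right)^{2} = \left(-110\right)^{2} = 12100$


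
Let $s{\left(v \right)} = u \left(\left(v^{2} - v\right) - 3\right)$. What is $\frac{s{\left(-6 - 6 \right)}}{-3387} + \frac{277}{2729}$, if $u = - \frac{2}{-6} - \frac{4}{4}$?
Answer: $\frac{405519}{3081041} \approx 0.13162$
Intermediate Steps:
$u = - \frac{2}{3}$ ($u = \left(-2\right) \left(- \frac{1}{6}\right) - 1 = \frac{1}{3} - 1 = - \frac{2}{3} \approx -0.66667$)
$s{\left(v \right)} = 2 - \frac{2 v^{2}}{3} + \frac{2 v}{3}$ ($s{\left(v \right)} = - \frac{2 \left(\left(v^{2} - v\right) - 3\right)}{3} = - \frac{2 \left(-3 + v^{2} - v\right)}{3} = 2 - \frac{2 v^{2}}{3} + \frac{2 v}{3}$)
$\frac{s{\left(-6 - 6 \right)}}{-3387} + \frac{277}{2729} = \frac{2 - \frac{2 \left(-6 - 6\right)^{2}}{3} + \frac{2 \left(-6 - 6\right)}{3}}{-3387} + \frac{277}{2729} = \left(2 - \frac{2 \left(-12\right)^{2}}{3} + \frac{2}{3} \left(-12\right)\right) \left(- \frac{1}{3387}\right) + 277 \cdot \frac{1}{2729} = \left(2 - 96 - 8\right) \left(- \frac{1}{3387}\right) + \frac{277}{2729} = \left(-102\right) \left(- \frac{1}{3387}\right) + \frac{277}{2729} = \frac{34}{1129} + \frac{277}{2729} = \frac{405519}{3081041}$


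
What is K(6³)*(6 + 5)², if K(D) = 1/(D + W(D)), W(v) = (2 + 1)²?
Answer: 121/225 ≈ 0.53778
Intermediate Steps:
W(v) = 9 (W(v) = 3² = 9)
K(D) = 1/(9 + D) (K(D) = 1/(D + 9) = 1/(9 + D))
K(6³)*(6 + 5)² = (6 + 5)²/(9 + 6³) = 11²/(9 + 216) = 121/225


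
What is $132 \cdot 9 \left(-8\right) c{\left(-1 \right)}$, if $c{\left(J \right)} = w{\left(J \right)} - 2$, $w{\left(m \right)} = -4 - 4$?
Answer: $95040$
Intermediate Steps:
$w{\left(m \right)} = -8$
$c{\left(J \right)} = -10$ ($c{\left(J \right)} = -8 - 2 = -10$)
$132 \cdot 9 \left(-8\right) c{\left(-1 \right)} = 132 \cdot 9 \left(-8\right) \left(-10\right) = 132 \left(\left(-72\right) \left(-10\right)\right) = 132 \cdot 720 = 95040$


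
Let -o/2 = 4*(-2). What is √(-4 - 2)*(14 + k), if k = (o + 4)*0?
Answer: 14*I*√6 ≈ 34.293*I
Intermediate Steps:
o = 16 (o = -8*(-2) = -2*(-8) = 16)
k = 0 (k = (16 + 4)*0 = 20*0 = 0)
√(-4 - 2)*(14 + k) = √(-4 - 2)*(14 + 0) = √(-6)*14 = (I*√6)*14 = 14*I*√6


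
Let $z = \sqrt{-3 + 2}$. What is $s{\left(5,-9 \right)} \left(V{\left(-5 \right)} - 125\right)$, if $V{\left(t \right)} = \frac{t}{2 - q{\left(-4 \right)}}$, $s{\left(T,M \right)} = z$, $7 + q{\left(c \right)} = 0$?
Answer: $- \frac{1130 i}{9} \approx - 125.56 i$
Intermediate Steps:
$z = i$ ($z = \sqrt{-1} = i \approx 1.0 i$)
$q{\left(c \right)} = -7$ ($q{\left(c \right)} = -7 + 0 = -7$)
$s{\left(T,M \right)} = i$
$V{\left(t \right)} = \frac{t}{9}$ ($V{\left(t \right)} = \frac{t}{2 - -7} = \frac{t}{2 + 7} = \frac{t}{9}$)
$s{\left(5,-9 \right)} \left(V{\left(-5 \right)} - 125\right) = i \left(\frac{1}{9} \left(-5\right) - 125\right) = i \left(- \frac{5}{9} - 125\right) = i \left(- \frac{1130}{9}\right) = - \frac{1130 i}{9}$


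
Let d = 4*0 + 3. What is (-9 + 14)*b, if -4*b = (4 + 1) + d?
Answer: -10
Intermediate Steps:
d = 3 (d = 0 + 3 = 3)
b = -2 (b = -((4 + 1) + 3)/4 = -(5 + 3)/4 = -¼*8 = -2)
(-9 + 14)*b = (-9 + 14)*(-2) = 5*(-2) = -10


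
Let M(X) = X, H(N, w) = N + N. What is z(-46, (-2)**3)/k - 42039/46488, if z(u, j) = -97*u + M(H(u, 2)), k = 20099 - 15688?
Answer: 5906177/68352856 ≈ 0.086407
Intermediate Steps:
H(N, w) = 2*N
k = 4411
z(u, j) = -95*u (z(u, j) = -97*u + 2*u = -95*u)
z(-46, (-2)**3)/k - 42039/46488 = -95*(-46)/4411 - 42039/46488 = 4370*(1/4411) - 42039*1/46488 = 4370/4411 - 14013/15496 = 5906177/68352856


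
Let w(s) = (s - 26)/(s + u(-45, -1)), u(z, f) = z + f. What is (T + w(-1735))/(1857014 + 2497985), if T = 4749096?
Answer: 8458141737/7756253219 ≈ 1.0905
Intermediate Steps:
u(z, f) = f + z
w(s) = (-26 + s)/(-46 + s) (w(s) = (s - 26)/(s + (-1 - 45)) = (-26 + s)/(s - 46) = (-26 + s)/(-46 + s))
(T + w(-1735))/(1857014 + 2497985) = (4749096 + (-26 - 1735)/(-46 - 1735))/(1857014 + 2497985) = (4749096 - 1761/(-1781))/4354999 = (4749096 - 1/1781*(-1761))*(1/4354999) = (4749096 + 1761/1781)*(1/4354999) = (8458141737/1781)*(1/4354999) = 8458141737/7756253219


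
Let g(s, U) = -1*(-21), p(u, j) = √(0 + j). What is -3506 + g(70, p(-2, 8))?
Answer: -3485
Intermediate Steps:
p(u, j) = √j
g(s, U) = 21
-3506 + g(70, p(-2, 8)) = -3506 + 21 = -3485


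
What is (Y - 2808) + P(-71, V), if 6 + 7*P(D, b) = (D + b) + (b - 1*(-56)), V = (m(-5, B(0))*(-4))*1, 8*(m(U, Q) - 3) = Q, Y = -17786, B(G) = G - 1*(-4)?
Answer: -20601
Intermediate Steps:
B(G) = 4 + G (B(G) = G + 4 = 4 + G)
m(U, Q) = 3 + Q/8
V = -14 (V = ((3 + (4 + 0)/8)*(-4))*1 = ((3 + (1/8)*4)*(-4))*1 = ((3 + 1/2)*(-4))*1 = ((7/2)*(-4))*1 = -14*1 = -14)
P(D, b) = 50/7 + D/7 + 2*b/7 (P(D, b) = -6/7 + ((D + b) + (b - 1*(-56)))/7 = -6/7 + ((D + b) + (b + 56))/7 = -6/7 + ((D + b) + (56 + b))/7 = -6/7 + (56 + D + 2*b)/7 = -6/7 + (8 + D/7 + 2*b/7) = 50/7 + D/7 + 2*b/7)
(Y - 2808) + P(-71, V) = (-17786 - 2808) + (50/7 + (1/7)*(-71) + (2/7)*(-14)) = -20594 + (50/7 - 71/7 - 4) = -20594 - 7 = -20601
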